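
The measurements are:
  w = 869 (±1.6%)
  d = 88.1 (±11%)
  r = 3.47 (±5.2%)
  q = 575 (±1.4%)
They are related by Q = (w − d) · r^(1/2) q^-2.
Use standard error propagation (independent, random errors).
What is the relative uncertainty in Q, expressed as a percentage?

4.39%

Let u = w − d = 781. δu = √(δw² + δd²) = √(193 + 93.9) = 16.9, so δu/u = 0.0217.
Q is then a monomial in u, r, q:
δQ/Q = √((δu/u)² + (½·δr/r)² + (-2·δq/q)²) = √(0.000471 + 0.000676 + 0.000784) = 0.0439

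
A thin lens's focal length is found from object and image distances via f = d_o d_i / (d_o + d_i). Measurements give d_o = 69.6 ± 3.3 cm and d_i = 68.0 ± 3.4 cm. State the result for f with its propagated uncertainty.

34.4 ± 1.19 cm

∂f/∂d_o = (d_i/(d_o+d_i))² = 0.244;  ∂f/∂d_i = (d_o/(d_o+d_i))² = 0.256
δf = √((∂f/∂d_o · δd_o)² + (∂f/∂d_i · δd_i)²) = √(0.650 + 0.757) = 1.19 cm
f = 34.4 cm.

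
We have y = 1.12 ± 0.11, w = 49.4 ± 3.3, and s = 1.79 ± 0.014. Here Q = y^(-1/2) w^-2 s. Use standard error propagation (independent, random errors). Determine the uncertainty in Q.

9.88e-05

For a monomial Q ∝ y^(-1/2), w^-2, s, fractional errors add in quadrature:
  (−½·δy/y)² = (-0.5×0.0982)² = 0.00241;  (-2·δw/w)² = (-2×0.0668)² = 0.0178;  (1·δs/s)² = (1×0.00782)² = 6.12e-05
δQ/Q = √(0.0203) = 0.143
Q = 0.000693, so δQ = 0.143 × 0.000693 = 9.88e-05.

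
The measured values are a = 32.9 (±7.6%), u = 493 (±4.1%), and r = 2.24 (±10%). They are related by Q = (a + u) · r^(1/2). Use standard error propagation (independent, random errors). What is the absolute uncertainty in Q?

Let w = a + u = 526. δw = √(δa² + δu²) = √(6.25 + 409) = 20.4, so δw/w = 0.0387.
Q is then a monomial in w, r:
δQ/Q = √((δw/w)² + (½·δr/r)²) = √(0.00150 + 0.00250) = 0.0632
Q = 787, so δQ = 0.0632 × 787 = 49.8.

49.8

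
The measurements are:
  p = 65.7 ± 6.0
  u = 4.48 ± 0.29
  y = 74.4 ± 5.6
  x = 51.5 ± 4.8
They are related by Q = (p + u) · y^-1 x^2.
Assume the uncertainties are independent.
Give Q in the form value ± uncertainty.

Let w = p + u = 70.2. δw = √(δp² + δu²) = √(36.0 + 0.0841) = 6.01, so δw/w = 0.0856.
Q is then a monomial in w, y, x:
δQ/Q = √((δw/w)² + (-1·δy/y)² + (2·δx/x)²) = √(0.00733 + 0.00567 + 0.0347) = 0.218
Q = 2500, so δQ = 0.218 × 2500 = 547.

2500 ± 547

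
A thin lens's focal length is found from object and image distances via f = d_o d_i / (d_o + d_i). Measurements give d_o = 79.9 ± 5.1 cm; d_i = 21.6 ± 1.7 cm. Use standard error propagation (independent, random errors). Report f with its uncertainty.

∂f/∂d_o = (d_i/(d_o+d_i))² = 0.0453;  ∂f/∂d_i = (d_o/(d_o+d_i))² = 0.620
δf = √((∂f/∂d_o · δd_o)² + (∂f/∂d_i · δd_i)²) = √(0.0533 + 1.11) = 1.08 cm
f = 17.0 cm.

17.0 ± 1.08 cm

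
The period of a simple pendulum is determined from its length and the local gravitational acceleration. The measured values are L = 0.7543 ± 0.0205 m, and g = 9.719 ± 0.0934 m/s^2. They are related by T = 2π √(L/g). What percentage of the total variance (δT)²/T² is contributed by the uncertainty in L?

88.9%

(δT/T)² = (½·δL/L)² + (−½·δg/g)²
  L term: (0.5×0.0272)² = 0.000185
  g term: (-0.5×0.00961)² = 2.31e-05
Total = 0.000208. Share from L = 0.000185/0.000208 = 0.889.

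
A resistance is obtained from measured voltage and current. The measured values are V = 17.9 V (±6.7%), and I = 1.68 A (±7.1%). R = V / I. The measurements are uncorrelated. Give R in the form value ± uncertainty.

10.7 ± 1.04 Ω

Each factor contributes (exponent × relative error)² to (δR/R)²:
  (1·δV/V)² = (1×0.0670)² = 0.00449;  (-1·δI/I)² = (-1×0.0710)² = 0.00504
δR/R = √(0.00953) = 0.0976
R = 10.7 Ω, so δR = 0.0976 × 10.7 = 1.04 Ω.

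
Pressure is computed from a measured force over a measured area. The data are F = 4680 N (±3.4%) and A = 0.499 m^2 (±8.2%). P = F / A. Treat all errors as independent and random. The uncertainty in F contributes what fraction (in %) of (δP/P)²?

14.7%

(δP/P)² = (1·δF/F)² + (-1·δA/A)²
  F term: (1×0.0340)² = 0.00116
  A term: (-1×0.0820)² = 0.00672
Total = 0.00788. Share from F = 0.00116/0.00788 = 0.147.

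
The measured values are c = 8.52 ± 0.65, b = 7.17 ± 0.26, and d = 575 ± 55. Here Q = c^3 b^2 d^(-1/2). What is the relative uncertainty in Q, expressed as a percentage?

Relative error in a monomial: (δQ/Q)² = Σ (nᵢ · δxᵢ/xᵢ)².
  (3·δc/c)² = (3×0.0763)² = 0.0524;  (2·δb/b)² = (2×0.0363)² = 0.00526;  (−½·δd/d)² = (-0.5×0.0957)² = 0.00229
δQ/Q = √(0.0599) = 0.245

24.5%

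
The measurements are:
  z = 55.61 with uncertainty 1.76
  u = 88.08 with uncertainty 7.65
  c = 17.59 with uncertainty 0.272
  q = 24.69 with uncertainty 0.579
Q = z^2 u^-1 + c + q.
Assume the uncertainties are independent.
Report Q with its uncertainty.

77.39 ± 3.83

Let p = z^2·u^-1 = 35.11. δp/p = √((2·δz/z)² + (-1·δu/u)²) = √(0.00401 + 0.00754) = 0.107, so δp = 3.77.
Q = p + c + q: δQ = √(δp² + δc² + δq²) = √(14.2 + 0.0740 + 0.335) = 3.83
Q = 77.39.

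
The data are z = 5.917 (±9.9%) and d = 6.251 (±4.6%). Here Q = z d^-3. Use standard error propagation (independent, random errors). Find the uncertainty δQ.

0.00411

Q is a product of powers, so relative uncertainties combine in quadrature:
  (1·δz/z)² = (1×0.0990)² = 0.00980;  (-3·δd/d)² = (-3×0.0460)² = 0.0190
δQ/Q = √(0.0288) = 0.170
Q = 0.02422, so δQ = 0.170 × 0.02422 = 0.00411.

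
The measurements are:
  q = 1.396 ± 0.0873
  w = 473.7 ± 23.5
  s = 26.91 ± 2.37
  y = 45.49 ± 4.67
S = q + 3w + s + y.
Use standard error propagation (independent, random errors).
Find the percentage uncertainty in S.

Absolute uncertainties add in quadrature for a linear combination:
  (δq)² = 0.00762;  (3·δw)² = 4970;  (δs)² = 5.62;  (δy)² = 21.8
δS = √(5000) = 70.7
S = 1495, so δS/S = 70.7/1495 = 0.0473.

4.73%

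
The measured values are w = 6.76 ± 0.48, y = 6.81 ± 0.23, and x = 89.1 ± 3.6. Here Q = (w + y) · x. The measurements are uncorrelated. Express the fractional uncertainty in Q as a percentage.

Let u = w + y = 13.6. δu = √(δw² + δy²) = √(0.230 + 0.0529) = 0.532, so δu/u = 0.0392.
Q is then a monomial in u, x:
δQ/Q = √((δu/u)² + (1·δx/x)²) = √(0.00154 + 0.00163) = 0.0563

5.63%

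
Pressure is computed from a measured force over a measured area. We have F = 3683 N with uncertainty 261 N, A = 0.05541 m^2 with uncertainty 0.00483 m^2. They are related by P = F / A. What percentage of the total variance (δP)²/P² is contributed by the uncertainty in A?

(δP/P)² = (1·δF/F)² + (-1·δA/A)²
  F term: (1×0.0709)² = 0.00502
  A term: (-1×0.0872)² = 0.00760
Total = 0.0126. Share from A = 0.00760/0.0126 = 0.602.

60.2%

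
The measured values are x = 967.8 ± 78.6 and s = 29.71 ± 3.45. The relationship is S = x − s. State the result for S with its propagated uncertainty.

Sums and differences: (δS)² = Σ (cᵢ δxᵢ)².
  (δx)² = 6180;  (δs)² = 11.9
δS = √(6190) = 78.7
S = 938.1.

938.1 ± 78.7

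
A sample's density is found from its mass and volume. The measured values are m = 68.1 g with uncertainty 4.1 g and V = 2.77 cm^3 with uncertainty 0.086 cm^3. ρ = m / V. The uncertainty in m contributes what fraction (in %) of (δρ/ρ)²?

(δρ/ρ)² = (1·δm/m)² + (-1·δV/V)²
  m term: (1×0.0602)² = 0.00362
  V term: (-1×0.0310)² = 0.000964
Total = 0.00459. Share from m = 0.00362/0.00459 = 0.790.

79.0%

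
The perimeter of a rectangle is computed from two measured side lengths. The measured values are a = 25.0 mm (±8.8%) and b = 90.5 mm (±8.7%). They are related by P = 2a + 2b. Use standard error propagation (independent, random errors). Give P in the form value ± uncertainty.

P is a linear combination, so absolute uncertainties add in quadrature:
  (2·δa)² = 19.4;  (2·δb)² = 248
δP = √(267) = 16.4 mm
P = 231 mm.

231 ± 16.4 mm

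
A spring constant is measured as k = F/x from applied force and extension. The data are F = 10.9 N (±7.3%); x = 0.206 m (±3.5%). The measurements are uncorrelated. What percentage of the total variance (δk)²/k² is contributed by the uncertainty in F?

81.3%

(δk/k)² = (1·δF/F)² + (-1·δx/x)²
  F term: (1×0.0730)² = 0.00533
  x term: (-1×0.0350)² = 0.00123
Total = 0.00655. Share from F = 0.00533/0.00655 = 0.813.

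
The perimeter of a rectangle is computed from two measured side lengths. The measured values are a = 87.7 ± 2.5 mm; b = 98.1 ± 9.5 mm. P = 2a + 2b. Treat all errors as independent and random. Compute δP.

19.6 mm

P is a linear combination, so absolute uncertainties add in quadrature:
  (2·δa)² = 25.0;  (2·δb)² = 361
δP = √(386) = 19.6 mm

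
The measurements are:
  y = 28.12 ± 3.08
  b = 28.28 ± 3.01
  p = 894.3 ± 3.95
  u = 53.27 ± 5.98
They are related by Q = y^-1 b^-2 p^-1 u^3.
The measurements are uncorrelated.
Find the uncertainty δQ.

0.00311

Products/powers → add relative errors in quadrature, weighted by exponent:
  (-1·δy/y)² = (-1×0.110)² = 0.0120;  (-2·δb/b)² = (-2×0.106)² = 0.0453;  (-1·δp/p)² = (-1×0.00442)² = 1.95e-05;  (3·δu/u)² = (3×0.112)² = 0.113
δQ/Q = √(0.171) = 0.413
Q = 0.007516, so δQ = 0.413 × 0.007516 = 0.00311.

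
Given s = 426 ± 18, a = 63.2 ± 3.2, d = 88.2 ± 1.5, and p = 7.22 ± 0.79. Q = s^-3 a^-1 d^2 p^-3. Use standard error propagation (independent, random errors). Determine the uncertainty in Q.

For a monomial Q ∝ s^-3, a^-1, d^2, p^-3, fractional errors add in quadrature:
  (-3·δs/s)² = (-3×0.0423)² = 0.0161;  (-1·δa/a)² = (-1×0.0506)² = 0.00256;  (2·δd/d)² = (2×0.0170)² = 0.00116;  (-3·δp/p)² = (-3×0.109)² = 0.108
δQ/Q = √(0.128) = 0.357
Q = 4.23e-09, so δQ = 0.357 × 4.23e-09 = 1.51e-09.

1.51e-09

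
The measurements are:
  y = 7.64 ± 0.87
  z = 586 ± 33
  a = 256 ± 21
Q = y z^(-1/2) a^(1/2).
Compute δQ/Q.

Products/powers → add relative errors in quadrature, weighted by exponent:
  (1·δy/y)² = (1×0.114)² = 0.0130;  (−½·δz/z)² = (-0.5×0.0563)² = 0.000793;  (½·δa/a)² = (0.5×0.0820)² = 0.00168
δQ/Q = √(0.0154) = 0.124

0.124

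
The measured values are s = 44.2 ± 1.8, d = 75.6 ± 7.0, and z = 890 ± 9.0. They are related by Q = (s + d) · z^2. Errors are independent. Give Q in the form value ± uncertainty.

(9.49 ± 0.604) × 10^7

Let u = s + d = 120. δu = √(δs² + δd²) = √(3.24 + 49.0) = 7.23, so δu/u = 0.0603.
Q is then a monomial in u, z:
δQ/Q = √((δu/u)² + (2·δz/z)²) = √(0.00364 + 0.000409) = 0.0636
Q = 9.49e+07, so δQ = 0.0636 × 9.49e+07 = 6.04e+06.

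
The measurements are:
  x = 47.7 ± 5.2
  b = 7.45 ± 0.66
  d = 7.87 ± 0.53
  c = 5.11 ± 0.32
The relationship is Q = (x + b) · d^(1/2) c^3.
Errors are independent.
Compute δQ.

4400

Let u = x + b = 55.2. δu = √(δx² + δb²) = √(27.0 + 0.436) = 5.24, so δu/u = 0.0950.
Q is then a monomial in u, d, c:
δQ/Q = √((δu/u)² + (½·δd/d)² + (3·δc/c)²) = √(0.00903 + 0.00113 + 0.0353) = 0.213
Q = 20600, so δQ = 0.213 × 20600 = 4400.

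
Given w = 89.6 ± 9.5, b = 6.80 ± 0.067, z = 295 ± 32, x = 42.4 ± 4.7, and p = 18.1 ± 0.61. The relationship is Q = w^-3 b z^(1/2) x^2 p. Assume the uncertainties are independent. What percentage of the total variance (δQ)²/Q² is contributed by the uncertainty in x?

(δQ/Q)² = (-3·δw/w)² + (1·δb/b)² + (½·δz/z)² + (2·δx/x)² + (1·δp/p)²
  w term: (-3×0.106)² = 0.101
  b term: (1×0.00985)² = 9.71e-05
  z term: (0.5×0.108)² = 0.00294
  x term: (2×0.111)² = 0.0492
  p term: (1×0.0337)² = 0.00114
Total = 0.154. Share from x = 0.0492/0.154 = 0.318.

31.8%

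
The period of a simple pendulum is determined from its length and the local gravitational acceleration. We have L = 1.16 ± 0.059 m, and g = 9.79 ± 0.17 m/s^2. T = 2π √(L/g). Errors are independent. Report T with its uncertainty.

For a monomial T ∝ L^(1/2), g^(-1/2), fractional errors add in quadrature:
  (½·δL/L)² = (0.5×0.0509)² = 0.000647;  (−½·δg/g)² = (-0.5×0.0174)² = 7.54e-05
δT/T = √(0.000722) = 0.0269
T = 2.16 s, so δT = 0.0269 × 2.16 = 0.0581 s.

2.16 ± 0.0581 s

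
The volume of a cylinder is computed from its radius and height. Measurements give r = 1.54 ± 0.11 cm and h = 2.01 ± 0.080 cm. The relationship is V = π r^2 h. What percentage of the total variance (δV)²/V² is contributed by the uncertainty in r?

92.8%

(δV/V)² = (2·δr/r)² + (1·δh/h)²
  r term: (2×0.0714)² = 0.0204
  h term: (1×0.0398)² = 0.00158
Total = 0.0220. Share from r = 0.0204/0.0220 = 0.928.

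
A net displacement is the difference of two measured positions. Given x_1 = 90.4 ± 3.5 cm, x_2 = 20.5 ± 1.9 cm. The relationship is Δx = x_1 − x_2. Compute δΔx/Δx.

0.0570

Δx is a linear combination, so absolute uncertainties add in quadrature:
  (δx_1)² = 12.2;  (δx_2)² = 3.61
δΔx = √(15.9) = 3.98 cm
Δx = 69.9 cm, so δΔx/Δx = 3.98/69.9 = 0.0570.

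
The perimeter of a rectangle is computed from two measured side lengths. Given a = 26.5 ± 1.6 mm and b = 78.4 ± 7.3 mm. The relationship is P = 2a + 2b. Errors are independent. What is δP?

14.9 mm

P is a linear combination, so absolute uncertainties add in quadrature:
  (2·δa)² = 10.2;  (2·δb)² = 213
δP = √(223) = 14.9 mm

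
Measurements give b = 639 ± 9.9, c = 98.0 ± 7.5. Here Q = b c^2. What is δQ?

Each factor contributes (exponent × relative error)² to (δQ/Q)²:
  (1·δb/b)² = (1×0.0155)² = 0.000240;  (2·δc/c)² = (2×0.0765)² = 0.0234
δQ/Q = √(0.0237) = 0.154
Q = 6.14e+06, so δQ = 0.154 × 6.14e+06 = 9.44e+05.

9.44e+05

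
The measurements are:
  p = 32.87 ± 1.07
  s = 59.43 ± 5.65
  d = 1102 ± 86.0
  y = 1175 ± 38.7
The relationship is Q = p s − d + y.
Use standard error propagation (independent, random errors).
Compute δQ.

218

Let w = p·s = 1953. δw/w = √((1·δp/p)² + (1·δs/s)²) = √(0.00106 + 0.00904) = 0.100, so δw = 196.
Q = w − d + y: δQ = √(δw² + δd² + δy²) = √(38500 + 7400 + 1500) = 218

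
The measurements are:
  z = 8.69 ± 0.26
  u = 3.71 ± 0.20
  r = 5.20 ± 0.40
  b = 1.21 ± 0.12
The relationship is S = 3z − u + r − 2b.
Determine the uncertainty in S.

0.931

Sums and differences: (δS)² = Σ (cᵢ δxᵢ)².
  (3·δz)² = 0.608;  (δu)² = 0.0400;  (δr)² = 0.160;  (2·δb)² = 0.0576
δS = √(0.866) = 0.931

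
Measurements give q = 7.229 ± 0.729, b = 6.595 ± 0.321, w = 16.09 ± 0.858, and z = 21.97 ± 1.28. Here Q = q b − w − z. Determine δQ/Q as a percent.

Let p = q·b = 47.68. δp/p = √((1·δq/q)² + (1·δb/b)²) = √(0.0102 + 0.00237) = 0.112, so δp = 5.34.
Q = p − w − z: δQ = √(δp² + δw² + δz²) = √(28.5 + 0.736 + 1.64) = 5.56
Q = 9.615, so δQ/Q = 5.56/9.615 = 0.578.

57.8%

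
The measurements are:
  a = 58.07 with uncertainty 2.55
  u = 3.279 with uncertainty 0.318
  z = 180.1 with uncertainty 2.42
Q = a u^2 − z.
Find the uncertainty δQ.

124

Let p = a·u^2 = 624.4. δp/p = √((1·δa/a)² + (2·δu/u)²) = √(0.00193 + 0.0376) = 0.199, so δp = 124.
Q = p − z: δQ = √(δp² + δz²) = √(15400 + 5.86) = 124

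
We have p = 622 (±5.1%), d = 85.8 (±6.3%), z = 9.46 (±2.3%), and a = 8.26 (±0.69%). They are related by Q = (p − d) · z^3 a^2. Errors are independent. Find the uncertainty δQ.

Let u = p − d = 536. δu = √(δp² + δd²) = √(1010 + 29.2) = 32.2, so δu/u = 0.0600.
Q is then a monomial in u, z, a:
δQ/Q = √((δu/u)² + (3·δz/z)² + (2·δa/a)²) = √(0.00360 + 0.00476 + 0.000190) = 0.0925
Q = 3.1e+07, so δQ = 0.0925 × 3.1e+07 = 2.86e+06.

2.86e+06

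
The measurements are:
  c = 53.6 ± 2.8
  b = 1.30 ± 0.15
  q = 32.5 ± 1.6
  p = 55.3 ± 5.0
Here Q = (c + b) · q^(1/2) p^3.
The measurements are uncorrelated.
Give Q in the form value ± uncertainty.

(5.29 ± 1.47) × 10^7

Let u = c + b = 54.9. δu = √(δc² + δb²) = √(7.84 + 0.0225) = 2.80, so δu/u = 0.0511.
Q is then a monomial in u, q, p:
δQ/Q = √((δu/u)² + (½·δq/q)² + (3·δp/p)²) = √(0.00261 + 0.000606 + 0.0736) = 0.277
Q = 5.29e+07, so δQ = 0.277 × 5.29e+07 = 1.47e+07.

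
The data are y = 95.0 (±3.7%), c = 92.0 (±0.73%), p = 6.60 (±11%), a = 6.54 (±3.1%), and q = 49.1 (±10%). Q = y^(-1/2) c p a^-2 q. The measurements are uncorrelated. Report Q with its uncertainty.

For a monomial Q ∝ y^(-1/2), c, p, a^-2, q, fractional errors add in quadrature:
  (−½·δy/y)² = (-0.5×0.0370)² = 0.000342;  (1·δc/c)² = (1×0.00730)² = 5.33e-05;  (1·δp/p)² = (1×0.110)² = 0.0121;  (-2·δa/a)² = (-2×0.0310)² = 0.00384;  (1·δq/q)² = (1×0.100)² = 0.0100
δQ/Q = √(0.0263) = 0.162
Q = 71.5, so δQ = 0.162 × 71.5 = 11.6.

71.5 ± 11.6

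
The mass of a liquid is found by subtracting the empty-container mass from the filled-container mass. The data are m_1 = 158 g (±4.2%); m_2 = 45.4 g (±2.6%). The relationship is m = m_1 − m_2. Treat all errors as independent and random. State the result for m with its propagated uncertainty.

113 ± 6.74 g

Absolute uncertainties add in quadrature for a linear combination:
  (δm_1)² = 44.0;  (δm_2)² = 1.39
δm = √(45.4) = 6.74 g
m = 113 g.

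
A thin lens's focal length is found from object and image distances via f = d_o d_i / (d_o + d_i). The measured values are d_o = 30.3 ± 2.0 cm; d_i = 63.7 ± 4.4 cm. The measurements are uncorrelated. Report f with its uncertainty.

∂f/∂d_o = (d_i/(d_o+d_i))² = 0.459;  ∂f/∂d_i = (d_o/(d_o+d_i))² = 0.104
δf = √((∂f/∂d_o · δd_o)² + (∂f/∂d_i · δd_i)²) = √(0.844 + 0.209) = 1.03 cm
f = 20.5 cm.

20.5 ± 1.03 cm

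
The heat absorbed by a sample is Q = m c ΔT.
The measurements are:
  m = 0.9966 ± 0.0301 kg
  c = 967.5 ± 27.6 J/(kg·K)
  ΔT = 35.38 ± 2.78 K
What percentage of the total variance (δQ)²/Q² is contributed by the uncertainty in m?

(δQ/Q)² = (1·δm/m)² + (1·δc/c)² + (1·δΔT/ΔT)²
  m term: (1×0.0302)² = 0.000912
  c term: (1×0.0285)² = 0.000814
  ΔT term: (1×0.0786)² = 0.00617
Total = 0.00790. Share from m = 0.000912/0.00790 = 0.115.

11.5%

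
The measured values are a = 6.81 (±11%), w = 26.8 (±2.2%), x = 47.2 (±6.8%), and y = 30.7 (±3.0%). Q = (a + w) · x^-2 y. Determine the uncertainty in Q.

0.0658

Let u = a + w = 33.6. δu = √(δa² + δw²) = √(0.561 + 0.348) = 0.953, so δu/u = 0.0284.
Q is then a monomial in u, x, y:
δQ/Q = √((δu/u)² + (-2·δx/x)² + (1·δy/y)²) = √(0.000804 + 0.0185 + 0.000900) = 0.142
Q = 0.463, so δQ = 0.142 × 0.463 = 0.0658.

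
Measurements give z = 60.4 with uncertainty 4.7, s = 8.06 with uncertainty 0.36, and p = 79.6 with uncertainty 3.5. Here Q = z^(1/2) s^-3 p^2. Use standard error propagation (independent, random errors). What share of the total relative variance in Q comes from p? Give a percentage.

(δQ/Q)² = (½·δz/z)² + (-3·δs/s)² + (2·δp/p)²
  z term: (0.5×0.0778)² = 0.00151
  s term: (-3×0.0447)² = 0.0180
  p term: (2×0.0440)² = 0.00773
Total = 0.0272. Share from p = 0.00773/0.0272 = 0.284.

28.4%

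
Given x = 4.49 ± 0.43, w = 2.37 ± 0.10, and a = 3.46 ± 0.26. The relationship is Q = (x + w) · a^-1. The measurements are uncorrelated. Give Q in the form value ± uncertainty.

1.98 ± 0.196

Let u = x + w = 6.86. δu = √(δx² + δw²) = √(0.185 + 0.0100) = 0.441, so δu/u = 0.0644.
Q is then a monomial in u, a:
δQ/Q = √((δu/u)² + (-1·δa/a)²) = √(0.00414 + 0.00565) = 0.0989
Q = 1.98, so δQ = 0.0989 × 1.98 = 0.196.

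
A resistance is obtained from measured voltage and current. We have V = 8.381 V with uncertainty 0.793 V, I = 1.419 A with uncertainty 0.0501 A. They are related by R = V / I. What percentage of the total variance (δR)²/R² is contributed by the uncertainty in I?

(δR/R)² = (1·δV/V)² + (-1·δI/I)²
  V term: (1×0.0946)² = 0.00895
  I term: (-1×0.0353)² = 0.00125
Total = 0.0102. Share from I = 0.00125/0.0102 = 0.122.

12.2%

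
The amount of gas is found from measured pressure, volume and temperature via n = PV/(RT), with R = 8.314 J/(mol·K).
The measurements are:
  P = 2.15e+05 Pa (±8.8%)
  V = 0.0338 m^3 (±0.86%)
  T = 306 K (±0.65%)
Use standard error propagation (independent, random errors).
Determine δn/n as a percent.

8.87%

Relative error in a monomial: (δn/n)² = Σ (nᵢ · δxᵢ/xᵢ)².
  (1·δP/P)² = (1×0.0880)² = 0.00774;  (1·δV/V)² = (1×0.00860)² = 7.4e-05;  (-1·δT/T)² = (-1×0.00650)² = 4.23e-05
δn/n = √(0.00786) = 0.0887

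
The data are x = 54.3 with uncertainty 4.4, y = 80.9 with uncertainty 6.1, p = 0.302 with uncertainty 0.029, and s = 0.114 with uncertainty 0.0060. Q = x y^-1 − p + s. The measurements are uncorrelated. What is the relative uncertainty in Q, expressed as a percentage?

Let w = x·y^-1 = 0.671. δw/w = √((1·δx/x)² + (-1·δy/y)²) = √(0.00657 + 0.00569) = 0.111, so δw = 0.0743.
Q = w − p + s: δQ = √(δw² + δp² + δs²) = √(0.00552 + 0.000841 + 3.6e-05) = 0.0800
Q = 0.483, so δQ/Q = 0.0800/0.483 = 0.166.

16.6%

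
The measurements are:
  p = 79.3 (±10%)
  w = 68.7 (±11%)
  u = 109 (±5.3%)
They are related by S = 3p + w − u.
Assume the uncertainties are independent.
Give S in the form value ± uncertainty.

198 ± 25.6

Sums and differences: (δS)² = Σ (cᵢ δxᵢ)².
  (3·δp)² = 566;  (δw)² = 57.1;  (δu)² = 33.4
δS = √(656) = 25.6
S = 198.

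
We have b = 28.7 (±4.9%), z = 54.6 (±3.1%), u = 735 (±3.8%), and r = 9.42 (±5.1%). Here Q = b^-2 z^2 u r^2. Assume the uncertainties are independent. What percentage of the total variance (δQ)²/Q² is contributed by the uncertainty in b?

(δQ/Q)² = (-2·δb/b)² + (2·δz/z)² + (1·δu/u)² + (2·δr/r)²
  b term: (-2×0.0490)² = 0.00960
  z term: (2×0.0310)² = 0.00384
  u term: (1×0.0380)² = 0.00144
  r term: (2×0.0510)² = 0.0104
Total = 0.0253. Share from b = 0.00960/0.0253 = 0.380.

38.0%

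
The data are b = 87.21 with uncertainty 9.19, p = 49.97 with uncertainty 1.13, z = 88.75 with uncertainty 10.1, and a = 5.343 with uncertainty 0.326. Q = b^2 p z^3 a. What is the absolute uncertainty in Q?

5.77e+11

For a monomial Q ∝ b^2, p, z^3, a, fractional errors add in quadrature:
  (2·δb/b)² = (2×0.105)² = 0.0444;  (1·δp/p)² = (1×0.0226)² = 0.000511;  (3·δz/z)² = (3×0.114)² = 0.117;  (1·δa/a)² = (1×0.0610)² = 0.00372
δQ/Q = √(0.165) = 0.406
Q = 1.419e+12, so δQ = 0.406 × 1.419e+12 = 5.77e+11.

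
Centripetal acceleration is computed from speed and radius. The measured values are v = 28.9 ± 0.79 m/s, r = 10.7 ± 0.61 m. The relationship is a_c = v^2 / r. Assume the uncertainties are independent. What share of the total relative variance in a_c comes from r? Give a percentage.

(δa_c/a_c)² = (2·δv/v)² + (-1·δr/r)²
  v term: (2×0.0273)² = 0.00299
  r term: (-1×0.0570)² = 0.00325
Total = 0.00624. Share from r = 0.00325/0.00624 = 0.521.

52.1%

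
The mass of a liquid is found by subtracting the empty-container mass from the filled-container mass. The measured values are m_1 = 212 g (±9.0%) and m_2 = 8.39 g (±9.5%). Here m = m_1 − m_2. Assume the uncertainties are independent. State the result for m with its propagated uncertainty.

m is a linear combination, so absolute uncertainties add in quadrature:
  (δm_1)² = 364;  (δm_2)² = 0.635
δm = √(365) = 19.1 g
m = 204 g.

204 ± 19.1 g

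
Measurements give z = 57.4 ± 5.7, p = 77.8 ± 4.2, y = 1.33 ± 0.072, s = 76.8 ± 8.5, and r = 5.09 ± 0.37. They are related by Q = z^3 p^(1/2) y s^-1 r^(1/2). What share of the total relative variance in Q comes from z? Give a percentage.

(δQ/Q)² = (3·δz/z)² + (½·δp/p)² + (1·δy/y)² + (-1·δs/s)² + (½·δr/r)²
  z term: (3×0.0993)² = 0.0888
  p term: (0.5×0.0540)² = 0.000729
  y term: (1×0.0541)² = 0.00293
  s term: (-1×0.111)² = 0.0122
  r term: (0.5×0.0727)² = 0.00132
Total = 0.106. Share from z = 0.0888/0.106 = 0.837.

83.7%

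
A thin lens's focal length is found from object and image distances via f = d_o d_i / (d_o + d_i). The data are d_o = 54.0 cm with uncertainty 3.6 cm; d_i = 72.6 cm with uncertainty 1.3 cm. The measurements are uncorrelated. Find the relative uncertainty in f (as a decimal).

0.0390

∂f/∂d_o = (d_i/(d_o+d_i))² = 0.329;  ∂f/∂d_i = (d_o/(d_o+d_i))² = 0.182
δf = √((∂f/∂d_o · δd_o)² + (∂f/∂d_i · δd_i)²) = √(1.40 + 0.0559) = 1.21 cm
f = 31.0 cm, so δf/f = 1.21/31.0 = 0.0390.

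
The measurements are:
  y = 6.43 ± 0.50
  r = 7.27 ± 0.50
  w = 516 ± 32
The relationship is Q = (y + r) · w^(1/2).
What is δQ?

Let u = y + r = 13.7. δu = √(δy² + δr²) = √(0.250 + 0.250) = 0.707, so δu/u = 0.0516.
Q is then a monomial in u, w:
δQ/Q = √((δu/u)² + (½·δw/w)²) = √(0.00266 + 0.000961) = 0.0602
Q = 311, so δQ = 0.0602 × 311 = 18.7.

18.7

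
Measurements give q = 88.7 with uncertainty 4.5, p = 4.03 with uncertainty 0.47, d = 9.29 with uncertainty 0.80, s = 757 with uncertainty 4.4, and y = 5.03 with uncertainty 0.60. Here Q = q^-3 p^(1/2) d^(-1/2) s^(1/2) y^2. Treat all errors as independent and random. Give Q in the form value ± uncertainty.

Products/powers → add relative errors in quadrature, weighted by exponent:
  (-3·δq/q)² = (-3×0.0507)² = 0.0232;  (½·δp/p)² = (0.5×0.117)² = 0.00340;  (−½·δd/d)² = (-0.5×0.0861)² = 0.00185;  (½·δs/s)² = (0.5×0.00581)² = 8.45e-06;  (2·δy/y)² = (2×0.119)² = 0.0569
δQ/Q = √(0.0853) = 0.292
Q = 0.000657, so δQ = 0.292 × 0.000657 = 0.000192.

0.000657 ± 0.000192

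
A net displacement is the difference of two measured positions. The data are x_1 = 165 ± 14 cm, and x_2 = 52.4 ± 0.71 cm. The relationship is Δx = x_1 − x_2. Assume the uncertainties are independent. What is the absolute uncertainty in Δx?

Absolute uncertainties add in quadrature for a linear combination:
  (δx_1)² = 196;  (δx_2)² = 0.504
δΔx = √(197) = 14.0 cm

14.0 cm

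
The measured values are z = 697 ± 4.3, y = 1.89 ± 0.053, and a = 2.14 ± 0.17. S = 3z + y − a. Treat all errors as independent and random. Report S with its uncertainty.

2090 ± 12.9

Sums and differences: (δS)² = Σ (cᵢ δxᵢ)².
  (3·δz)² = 166;  (δy)² = 0.00281;  (δa)² = 0.0289
δS = √(166) = 12.9
S = 2090.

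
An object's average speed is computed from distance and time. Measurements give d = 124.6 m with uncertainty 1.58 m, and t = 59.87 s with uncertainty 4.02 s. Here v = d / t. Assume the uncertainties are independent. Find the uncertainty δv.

0.142 m/s

For a monomial v ∝ d, t^-1, fractional errors add in quadrature:
  (1·δd/d)² = (1×0.0127)² = 0.000161;  (-1·δt/t)² = (-1×0.0671)² = 0.00451
δv/v = √(0.00467) = 0.0683
v = 2.081 m/s, so δv = 0.0683 × 2.081 = 0.142 m/s.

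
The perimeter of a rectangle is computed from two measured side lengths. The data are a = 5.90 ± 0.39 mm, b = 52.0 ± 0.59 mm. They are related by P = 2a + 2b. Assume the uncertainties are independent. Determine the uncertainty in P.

1.41 mm

For a sum/difference, combine absolute errors in quadrature:
  (2·δa)² = 0.608;  (2·δb)² = 1.39
δP = √(2.00) = 1.41 mm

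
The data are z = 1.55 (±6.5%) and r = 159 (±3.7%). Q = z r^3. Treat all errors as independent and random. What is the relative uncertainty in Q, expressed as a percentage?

Since Q is a product/quotient, work with relative uncertainties:
  (1·δz/z)² = (1×0.0650)² = 0.00423;  (3·δr/r)² = (3×0.0370)² = 0.0123
δQ/Q = √(0.0165) = 0.129

12.9%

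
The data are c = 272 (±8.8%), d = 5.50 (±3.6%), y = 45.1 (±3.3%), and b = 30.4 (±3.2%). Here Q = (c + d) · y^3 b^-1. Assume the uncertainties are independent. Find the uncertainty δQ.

Let u = c + d = 278. δu = √(δc² + δd²) = √(573 + 0.0392) = 23.9, so δu/u = 0.0863.
Q is then a monomial in u, y, b:
δQ/Q = √((δu/u)² + (3·δy/y)² + (-1·δb/b)²) = √(0.00744 + 0.00980 + 0.00102) = 0.135
Q = 8.37e+05, so δQ = 0.135 × 8.37e+05 = 1.13e+05.

1.13e+05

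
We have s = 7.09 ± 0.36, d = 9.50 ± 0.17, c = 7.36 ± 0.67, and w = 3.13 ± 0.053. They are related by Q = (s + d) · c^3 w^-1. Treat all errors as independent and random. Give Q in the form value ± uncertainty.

2110 ± 580

Let u = s + d = 16.6. δu = √(δs² + δd²) = √(0.130 + 0.0289) = 0.398, so δu/u = 0.0240.
Q is then a monomial in u, c, w:
δQ/Q = √((δu/u)² + (3·δc/c)² + (-1·δw/w)²) = √(0.000576 + 0.0746 + 0.000287) = 0.275
Q = 2110, so δQ = 0.275 × 2110 = 580.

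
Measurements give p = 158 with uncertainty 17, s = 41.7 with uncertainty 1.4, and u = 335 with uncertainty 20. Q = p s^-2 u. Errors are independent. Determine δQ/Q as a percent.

Products/powers → add relative errors in quadrature, weighted by exponent:
  (1·δp/p)² = (1×0.108)² = 0.0116;  (-2·δs/s)² = (-2×0.0336)² = 0.00451;  (1·δu/u)² = (1×0.0597)² = 0.00356
δQ/Q = √(0.0196) = 0.140

14.0%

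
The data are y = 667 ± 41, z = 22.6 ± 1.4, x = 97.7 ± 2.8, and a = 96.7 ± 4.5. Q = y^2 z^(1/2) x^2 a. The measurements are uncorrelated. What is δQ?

Relative error in a monomial: (δQ/Q)² = Σ (nᵢ · δxᵢ/xᵢ)².
  (2·δy/y)² = (2×0.0615)² = 0.0151;  (½·δz/z)² = (0.5×0.0619)² = 0.000959;  (2·δx/x)² = (2×0.0287)² = 0.00329;  (1·δa/a)² = (1×0.0465)² = 0.00217
δQ/Q = √(0.0215) = 0.147
Q = 1.95e+12, so δQ = 0.147 × 1.95e+12 = 2.86e+11.

2.86e+11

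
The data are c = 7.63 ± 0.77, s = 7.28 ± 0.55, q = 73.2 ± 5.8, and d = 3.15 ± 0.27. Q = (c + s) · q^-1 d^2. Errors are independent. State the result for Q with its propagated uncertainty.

2.02 ± 0.403

Let u = c + s = 14.9. δu = √(δc² + δs²) = √(0.593 + 0.303) = 0.946, so δu/u = 0.0635.
Q is then a monomial in u, q, d:
δQ/Q = √((δu/u)² + (-1·δq/q)² + (2·δd/d)²) = √(0.00403 + 0.00628 + 0.0294) = 0.199
Q = 2.02, so δQ = 0.199 × 2.02 = 0.403.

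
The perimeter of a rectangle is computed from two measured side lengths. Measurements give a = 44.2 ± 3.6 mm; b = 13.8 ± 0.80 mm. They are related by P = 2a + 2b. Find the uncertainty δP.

7.38 mm

P is a linear combination, so absolute uncertainties add in quadrature:
  (2·δa)² = 51.8;  (2·δb)² = 2.56
δP = √(54.4) = 7.38 mm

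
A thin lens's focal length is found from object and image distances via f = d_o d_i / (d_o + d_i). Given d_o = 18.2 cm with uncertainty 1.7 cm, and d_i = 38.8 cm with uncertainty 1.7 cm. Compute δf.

∂f/∂d_o = (d_i/(d_o+d_i))² = 0.463;  ∂f/∂d_i = (d_o/(d_o+d_i))² = 0.102
δf = √((∂f/∂d_o · δd_o)² + (∂f/∂d_i · δd_i)²) = √(0.620 + 0.0300) = 0.807 cm

0.807 cm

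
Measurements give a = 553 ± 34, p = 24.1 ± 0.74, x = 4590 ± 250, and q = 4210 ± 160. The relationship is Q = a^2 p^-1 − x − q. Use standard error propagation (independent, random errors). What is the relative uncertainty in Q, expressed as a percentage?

Let w = a^2·p^-1 = 12700. δw/w = √((2·δa/a)² + (-1·δp/p)²) = √(0.0151 + 0.000943) = 0.127, so δw = 1610.
Q = w − x − q: δQ = √(δw² + δx² + δq²) = √(2.59e+06 + 62500 + 25600) = 1640
Q = 3890, so δQ/Q = 1640/3890 = 0.421.

42.1%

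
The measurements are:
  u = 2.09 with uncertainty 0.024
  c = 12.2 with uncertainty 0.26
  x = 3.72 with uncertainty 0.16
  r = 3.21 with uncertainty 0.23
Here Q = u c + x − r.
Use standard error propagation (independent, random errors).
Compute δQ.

0.678

Let p = u·c = 25.5. δp/p = √((1·δu/u)² + (1·δc/c)²) = √(0.000132 + 0.000454) = 0.0242, so δp = 0.617.
Q = p + x − r: δQ = √(δp² + δx² + δr²) = √(0.381 + 0.0256 + 0.0529) = 0.678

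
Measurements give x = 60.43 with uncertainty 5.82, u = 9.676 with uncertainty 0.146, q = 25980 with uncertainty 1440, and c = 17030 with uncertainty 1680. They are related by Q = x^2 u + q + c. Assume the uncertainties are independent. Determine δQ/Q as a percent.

Let p = x^2·u = 35330. δp/p = √((2·δx/x)² + (1·δu/u)²) = √(0.0371 + 0.000228) = 0.193, so δp = 6830.
Q = p + q + c: δQ = √(δp² + δq² + δc²) = √(4.66e+07 + 2.07e+06 + 2.82e+06) = 7180
Q = 78340, so δQ/Q = 7180/78340 = 0.0916.

9.16%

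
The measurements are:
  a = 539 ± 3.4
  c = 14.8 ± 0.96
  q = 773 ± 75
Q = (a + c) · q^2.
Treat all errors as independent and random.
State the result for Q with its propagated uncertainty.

Let u = a + c = 554. δu = √(δa² + δc²) = √(11.6 + 0.922) = 3.53, so δu/u = 0.00638.
Q is then a monomial in u, q:
δQ/Q = √((δu/u)² + (2·δq/q)²) = √(4.07e-05 + 0.0377) = 0.194
Q = 3.31e+08, so δQ = 0.194 × 3.31e+08 = 6.42e+07.

(3.31 ± 0.642) × 10^8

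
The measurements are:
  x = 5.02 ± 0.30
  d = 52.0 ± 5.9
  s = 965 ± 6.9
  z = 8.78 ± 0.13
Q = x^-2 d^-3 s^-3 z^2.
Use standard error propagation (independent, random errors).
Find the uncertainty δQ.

Since Q is a product/quotient, work with relative uncertainties:
  (-2·δx/x)² = (-2×0.0598)² = 0.0143;  (-3·δd/d)² = (-3×0.113)² = 0.116;  (-3·δs/s)² = (-3×0.00715)² = 0.000460;  (2·δz/z)² = (2×0.0148)² = 0.000877
δQ/Q = √(0.131) = 0.363
Q = 2.42e-14, so δQ = 0.363 × 2.42e-14 = 8.78e-15.

8.78e-15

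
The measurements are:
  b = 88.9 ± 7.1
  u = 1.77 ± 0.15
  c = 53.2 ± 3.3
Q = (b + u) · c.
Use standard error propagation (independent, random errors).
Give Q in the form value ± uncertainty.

Let w = b + u = 90.7. δw = √(δb² + δu²) = √(50.4 + 0.0225) = 7.10, so δw/w = 0.0783.
Q is then a monomial in w, c:
δQ/Q = √((δw/w)² + (1·δc/c)²) = √(0.00613 + 0.00385) = 0.0999
Q = 4820, so δQ = 0.0999 × 4820 = 482.

4820 ± 482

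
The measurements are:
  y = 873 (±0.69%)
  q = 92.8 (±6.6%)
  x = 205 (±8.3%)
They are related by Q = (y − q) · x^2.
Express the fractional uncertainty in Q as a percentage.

Let u = y − q = 780. δu = √(δy² + δq²) = √(36.3 + 37.5) = 8.59, so δu/u = 0.0110.
Q is then a monomial in u, x:
δQ/Q = √((δu/u)² + (2·δx/x)²) = √(0.000121 + 0.0276) = 0.166

16.6%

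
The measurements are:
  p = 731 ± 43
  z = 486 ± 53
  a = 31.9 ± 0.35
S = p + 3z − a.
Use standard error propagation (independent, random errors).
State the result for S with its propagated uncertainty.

For a sum/difference, combine absolute errors in quadrature:
  (δp)² = 1850;  (3·δz)² = 25300;  (δa)² = 0.122
δS = √(27100) = 165
S = 2160.

2160 ± 165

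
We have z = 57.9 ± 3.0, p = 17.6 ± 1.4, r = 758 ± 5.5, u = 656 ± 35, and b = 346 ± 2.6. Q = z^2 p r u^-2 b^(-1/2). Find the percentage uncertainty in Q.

Q is a product of powers, so relative uncertainties combine in quadrature:
  (2·δz/z)² = (2×0.0518)² = 0.0107;  (1·δp/p)² = (1×0.0795)² = 0.00633;  (1·δr/r)² = (1×0.00726)² = 5.26e-05;  (-2·δu/u)² = (-2×0.0534)² = 0.0114;  (−½·δb/b)² = (-0.5×0.00751)² = 1.41e-05
δQ/Q = √(0.0285) = 0.169

16.9%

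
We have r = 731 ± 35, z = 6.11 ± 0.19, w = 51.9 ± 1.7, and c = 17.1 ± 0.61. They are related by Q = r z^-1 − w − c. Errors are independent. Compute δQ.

7.07

Let p = r·z^-1 = 120. δp/p = √((1·δr/r)² + (-1·δz/z)²) = √(0.00229 + 0.000967) = 0.0571, so δp = 6.83.
Q = p − w − c: δQ = √(δp² + δw² + δc²) = √(46.7 + 2.89 + 0.372) = 7.07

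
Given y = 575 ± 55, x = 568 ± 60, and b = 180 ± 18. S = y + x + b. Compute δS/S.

Absolute uncertainties add in quadrature for a linear combination:
  (δy)² = 3020;  (δx)² = 3600;  (δb)² = 324
δS = √(6950) = 83.4
S = 1320, so δS/S = 83.4/1320 = 0.0630.

0.0630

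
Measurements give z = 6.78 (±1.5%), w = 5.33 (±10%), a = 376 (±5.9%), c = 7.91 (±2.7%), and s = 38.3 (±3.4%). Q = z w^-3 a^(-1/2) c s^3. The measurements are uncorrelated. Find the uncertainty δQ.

328

Since Q is a product/quotient, work with relative uncertainties:
  (1·δz/z)² = (1×0.0150)² = 0.000225;  (-3·δw/w)² = (-3×0.100)² = 0.0900;  (−½·δa/a)² = (-0.5×0.0590)² = 0.000870;  (1·δc/c)² = (1×0.0270)² = 0.000729;  (3·δs/s)² = (3×0.0340)² = 0.0104
δQ/Q = √(0.102) = 0.320
Q = 1030, so δQ = 0.320 × 1030 = 328.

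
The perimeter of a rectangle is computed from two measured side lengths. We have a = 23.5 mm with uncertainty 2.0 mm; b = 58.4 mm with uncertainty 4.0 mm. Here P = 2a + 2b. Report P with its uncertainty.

Sums and differences: (δP)² = Σ (cᵢ δxᵢ)².
  (2·δa)² = 16.0;  (2·δb)² = 64.0
δP = √(80.0) = 8.94 mm
P = 164 mm.

164 ± 8.94 mm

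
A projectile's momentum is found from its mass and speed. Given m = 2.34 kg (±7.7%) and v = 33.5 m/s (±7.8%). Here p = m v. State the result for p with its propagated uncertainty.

78.4 ± 8.59 kg·m/s

Products/powers → add relative errors in quadrature, weighted by exponent:
  (1·δm/m)² = (1×0.0770)² = 0.00593;  (1·δv/v)² = (1×0.0780)² = 0.00608
δp/p = √(0.0120) = 0.110
p = 78.4 kg·m/s, so δp = 0.110 × 78.4 = 8.59 kg·m/s.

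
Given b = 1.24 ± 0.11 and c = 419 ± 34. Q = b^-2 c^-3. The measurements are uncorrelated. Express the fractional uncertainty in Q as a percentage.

30.1%

For a monomial Q ∝ b^-2, c^-3, fractional errors add in quadrature:
  (-2·δb/b)² = (-2×0.0887)² = 0.0315;  (-3·δc/c)² = (-3×0.0811)² = 0.0593
δQ/Q = √(0.0907) = 0.301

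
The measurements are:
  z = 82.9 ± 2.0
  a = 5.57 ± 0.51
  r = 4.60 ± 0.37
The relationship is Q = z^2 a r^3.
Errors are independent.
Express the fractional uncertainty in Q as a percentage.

For a monomial Q ∝ z^2, a, r^3, fractional errors add in quadrature:
  (2·δz/z)² = (2×0.0241)² = 0.00233;  (1·δa/a)² = (1×0.0916)² = 0.00838;  (3·δr/r)² = (3×0.0804)² = 0.0582
δQ/Q = √(0.0689) = 0.263

26.3%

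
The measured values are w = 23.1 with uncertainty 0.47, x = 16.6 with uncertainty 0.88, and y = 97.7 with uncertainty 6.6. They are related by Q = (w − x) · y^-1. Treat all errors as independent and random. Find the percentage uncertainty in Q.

Let u = w − x = 6.50. δu = √(δw² + δx²) = √(0.221 + 0.774) = 0.998, so δu/u = 0.153.
Q is then a monomial in u, y:
δQ/Q = √((δu/u)² + (-1·δy/y)²) = √(0.0236 + 0.00456) = 0.168

16.8%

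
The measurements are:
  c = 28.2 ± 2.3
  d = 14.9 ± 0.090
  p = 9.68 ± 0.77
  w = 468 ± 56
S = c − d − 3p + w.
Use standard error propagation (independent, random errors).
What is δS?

56.1

For a sum/difference, combine absolute errors in quadrature:
  (δc)² = 5.29;  (δd)² = 0.00810;  (3·δp)² = 5.34;  (δw)² = 3140
δS = √(3150) = 56.1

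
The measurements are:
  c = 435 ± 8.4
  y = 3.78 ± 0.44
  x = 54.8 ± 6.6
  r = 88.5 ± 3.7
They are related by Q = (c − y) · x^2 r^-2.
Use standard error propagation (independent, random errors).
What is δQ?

42.3

Let u = c − y = 431. δu = √(δc² + δy²) = √(70.6 + 0.194) = 8.41, so δu/u = 0.0195.
Q is then a monomial in u, x, r:
δQ/Q = √((δu/u)² + (2·δx/x)² + (-2·δr/r)²) = √(0.000380 + 0.0580 + 0.00699) = 0.256
Q = 165, so δQ = 0.256 × 165 = 42.3.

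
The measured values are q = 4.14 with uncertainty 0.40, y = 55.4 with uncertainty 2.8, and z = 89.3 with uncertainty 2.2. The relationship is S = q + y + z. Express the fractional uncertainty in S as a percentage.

S is a linear combination, so absolute uncertainties add in quadrature:
  (δq)² = 0.160;  (δy)² = 7.84;  (δz)² = 4.84
δS = √(12.8) = 3.58
S = 149, so δS/S = 3.58/149 = 0.0241.

2.41%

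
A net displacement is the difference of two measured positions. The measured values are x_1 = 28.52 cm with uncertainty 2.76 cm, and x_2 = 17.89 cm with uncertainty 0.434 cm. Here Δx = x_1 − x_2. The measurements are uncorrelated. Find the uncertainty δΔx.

Each term contributes (cᵢ δxᵢ)² to (δΔx)²:
  (δx_1)² = 7.62;  (δx_2)² = 0.188
δΔx = √(7.81) = 2.79 cm

2.79 cm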